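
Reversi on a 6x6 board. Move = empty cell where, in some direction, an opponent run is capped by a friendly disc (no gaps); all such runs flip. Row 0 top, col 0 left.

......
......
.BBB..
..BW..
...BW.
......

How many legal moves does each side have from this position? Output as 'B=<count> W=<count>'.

Answer: B=3 W=5

Derivation:
-- B to move --
(2,4): no bracket -> illegal
(3,4): flips 1 -> legal
(3,5): no bracket -> illegal
(4,2): no bracket -> illegal
(4,5): flips 1 -> legal
(5,3): no bracket -> illegal
(5,4): no bracket -> illegal
(5,5): flips 2 -> legal
B mobility = 3
-- W to move --
(1,0): no bracket -> illegal
(1,1): flips 1 -> legal
(1,2): no bracket -> illegal
(1,3): flips 1 -> legal
(1,4): no bracket -> illegal
(2,0): no bracket -> illegal
(2,4): no bracket -> illegal
(3,0): no bracket -> illegal
(3,1): flips 1 -> legal
(3,4): no bracket -> illegal
(4,1): no bracket -> illegal
(4,2): flips 1 -> legal
(5,2): no bracket -> illegal
(5,3): flips 1 -> legal
(5,4): no bracket -> illegal
W mobility = 5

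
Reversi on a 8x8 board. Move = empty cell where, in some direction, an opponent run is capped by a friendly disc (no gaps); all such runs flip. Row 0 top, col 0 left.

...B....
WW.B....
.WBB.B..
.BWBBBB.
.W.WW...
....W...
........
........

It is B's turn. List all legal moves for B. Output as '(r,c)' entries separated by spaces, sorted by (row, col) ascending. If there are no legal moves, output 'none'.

(0,0): flips 1 -> legal
(0,1): flips 2 -> legal
(0,2): no bracket -> illegal
(1,2): no bracket -> illegal
(2,0): flips 1 -> legal
(3,0): no bracket -> illegal
(4,0): no bracket -> illegal
(4,2): flips 1 -> legal
(4,5): no bracket -> illegal
(5,0): flips 2 -> legal
(5,1): flips 1 -> legal
(5,2): flips 1 -> legal
(5,3): flips 2 -> legal
(5,5): flips 1 -> legal
(6,3): no bracket -> illegal
(6,4): flips 2 -> legal
(6,5): no bracket -> illegal

Answer: (0,0) (0,1) (2,0) (4,2) (5,0) (5,1) (5,2) (5,3) (5,5) (6,4)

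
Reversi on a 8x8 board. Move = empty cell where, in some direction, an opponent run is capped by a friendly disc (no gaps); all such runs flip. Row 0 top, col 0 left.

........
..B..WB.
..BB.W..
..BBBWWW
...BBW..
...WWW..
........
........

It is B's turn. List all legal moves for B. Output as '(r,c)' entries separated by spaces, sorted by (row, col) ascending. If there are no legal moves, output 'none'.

(0,4): no bracket -> illegal
(0,5): no bracket -> illegal
(0,6): no bracket -> illegal
(1,4): flips 1 -> legal
(2,4): no bracket -> illegal
(2,6): flips 1 -> legal
(2,7): no bracket -> illegal
(4,2): no bracket -> illegal
(4,6): flips 1 -> legal
(4,7): no bracket -> illegal
(5,2): no bracket -> illegal
(5,6): flips 1 -> legal
(6,2): flips 1 -> legal
(6,3): flips 1 -> legal
(6,4): flips 1 -> legal
(6,5): flips 1 -> legal
(6,6): flips 1 -> legal

Answer: (1,4) (2,6) (4,6) (5,6) (6,2) (6,3) (6,4) (6,5) (6,6)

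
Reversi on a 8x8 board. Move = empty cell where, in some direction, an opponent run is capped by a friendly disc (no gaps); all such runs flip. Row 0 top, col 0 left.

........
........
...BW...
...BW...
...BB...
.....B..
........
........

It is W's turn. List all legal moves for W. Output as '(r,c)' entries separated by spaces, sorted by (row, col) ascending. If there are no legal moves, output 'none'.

Answer: (1,2) (2,2) (3,2) (4,2) (5,2) (5,4)

Derivation:
(1,2): flips 1 -> legal
(1,3): no bracket -> illegal
(1,4): no bracket -> illegal
(2,2): flips 1 -> legal
(3,2): flips 1 -> legal
(3,5): no bracket -> illegal
(4,2): flips 1 -> legal
(4,5): no bracket -> illegal
(4,6): no bracket -> illegal
(5,2): flips 1 -> legal
(5,3): no bracket -> illegal
(5,4): flips 1 -> legal
(5,6): no bracket -> illegal
(6,4): no bracket -> illegal
(6,5): no bracket -> illegal
(6,6): no bracket -> illegal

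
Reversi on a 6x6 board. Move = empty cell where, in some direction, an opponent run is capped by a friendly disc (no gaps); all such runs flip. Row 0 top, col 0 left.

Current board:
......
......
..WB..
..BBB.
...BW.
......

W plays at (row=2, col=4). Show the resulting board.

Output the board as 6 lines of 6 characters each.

Place W at (2,4); scan 8 dirs for brackets.
Dir NW: first cell '.' (not opp) -> no flip
Dir N: first cell '.' (not opp) -> no flip
Dir NE: first cell '.' (not opp) -> no flip
Dir W: opp run (2,3) capped by W -> flip
Dir E: first cell '.' (not opp) -> no flip
Dir SW: opp run (3,3), next='.' -> no flip
Dir S: opp run (3,4) capped by W -> flip
Dir SE: first cell '.' (not opp) -> no flip
All flips: (2,3) (3,4)

Answer: ......
......
..WWW.
..BBW.
...BW.
......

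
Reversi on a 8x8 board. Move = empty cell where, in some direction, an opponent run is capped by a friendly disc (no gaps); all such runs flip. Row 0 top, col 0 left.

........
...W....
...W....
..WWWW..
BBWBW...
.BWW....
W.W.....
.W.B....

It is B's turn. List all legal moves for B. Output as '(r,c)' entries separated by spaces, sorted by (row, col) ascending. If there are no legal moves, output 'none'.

(0,2): no bracket -> illegal
(0,3): flips 3 -> legal
(0,4): no bracket -> illegal
(1,2): no bracket -> illegal
(1,4): flips 2 -> legal
(2,1): flips 1 -> legal
(2,2): no bracket -> illegal
(2,4): flips 2 -> legal
(2,5): flips 1 -> legal
(2,6): no bracket -> illegal
(3,1): no bracket -> illegal
(3,6): no bracket -> illegal
(4,5): flips 1 -> legal
(4,6): no bracket -> illegal
(5,0): no bracket -> illegal
(5,4): flips 2 -> legal
(5,5): no bracket -> illegal
(6,1): flips 1 -> legal
(6,3): flips 2 -> legal
(6,4): no bracket -> illegal
(7,0): no bracket -> illegal
(7,2): no bracket -> illegal

Answer: (0,3) (1,4) (2,1) (2,4) (2,5) (4,5) (5,4) (6,1) (6,3)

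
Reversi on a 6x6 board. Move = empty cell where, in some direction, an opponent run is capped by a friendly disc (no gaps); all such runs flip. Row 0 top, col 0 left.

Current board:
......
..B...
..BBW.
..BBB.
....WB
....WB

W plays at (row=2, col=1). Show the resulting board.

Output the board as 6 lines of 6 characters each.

Place W at (2,1); scan 8 dirs for brackets.
Dir NW: first cell '.' (not opp) -> no flip
Dir N: first cell '.' (not opp) -> no flip
Dir NE: opp run (1,2), next='.' -> no flip
Dir W: first cell '.' (not opp) -> no flip
Dir E: opp run (2,2) (2,3) capped by W -> flip
Dir SW: first cell '.' (not opp) -> no flip
Dir S: first cell '.' (not opp) -> no flip
Dir SE: opp run (3,2), next='.' -> no flip
All flips: (2,2) (2,3)

Answer: ......
..B...
.WWWW.
..BBB.
....WB
....WB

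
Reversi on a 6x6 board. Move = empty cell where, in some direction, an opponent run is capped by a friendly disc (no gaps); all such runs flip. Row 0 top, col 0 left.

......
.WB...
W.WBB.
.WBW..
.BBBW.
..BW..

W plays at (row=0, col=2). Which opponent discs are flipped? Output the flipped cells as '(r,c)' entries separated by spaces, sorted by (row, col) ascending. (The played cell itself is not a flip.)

Answer: (1,2)

Derivation:
Dir NW: edge -> no flip
Dir N: edge -> no flip
Dir NE: edge -> no flip
Dir W: first cell '.' (not opp) -> no flip
Dir E: first cell '.' (not opp) -> no flip
Dir SW: first cell 'W' (not opp) -> no flip
Dir S: opp run (1,2) capped by W -> flip
Dir SE: first cell '.' (not opp) -> no flip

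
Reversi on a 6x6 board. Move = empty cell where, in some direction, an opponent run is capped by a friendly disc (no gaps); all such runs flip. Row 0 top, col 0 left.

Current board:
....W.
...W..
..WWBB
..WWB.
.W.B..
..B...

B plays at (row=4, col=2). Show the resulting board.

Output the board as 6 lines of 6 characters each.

Place B at (4,2); scan 8 dirs for brackets.
Dir NW: first cell '.' (not opp) -> no flip
Dir N: opp run (3,2) (2,2), next='.' -> no flip
Dir NE: opp run (3,3) capped by B -> flip
Dir W: opp run (4,1), next='.' -> no flip
Dir E: first cell 'B' (not opp) -> no flip
Dir SW: first cell '.' (not opp) -> no flip
Dir S: first cell 'B' (not opp) -> no flip
Dir SE: first cell '.' (not opp) -> no flip
All flips: (3,3)

Answer: ....W.
...W..
..WWBB
..WBB.
.WBB..
..B...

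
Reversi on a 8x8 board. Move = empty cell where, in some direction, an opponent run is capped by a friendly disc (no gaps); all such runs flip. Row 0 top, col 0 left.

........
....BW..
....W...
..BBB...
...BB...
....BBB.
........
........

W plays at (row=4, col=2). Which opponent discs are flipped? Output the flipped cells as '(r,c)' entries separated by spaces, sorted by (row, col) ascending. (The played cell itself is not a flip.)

Dir NW: first cell '.' (not opp) -> no flip
Dir N: opp run (3,2), next='.' -> no flip
Dir NE: opp run (3,3) capped by W -> flip
Dir W: first cell '.' (not opp) -> no flip
Dir E: opp run (4,3) (4,4), next='.' -> no flip
Dir SW: first cell '.' (not opp) -> no flip
Dir S: first cell '.' (not opp) -> no flip
Dir SE: first cell '.' (not opp) -> no flip

Answer: (3,3)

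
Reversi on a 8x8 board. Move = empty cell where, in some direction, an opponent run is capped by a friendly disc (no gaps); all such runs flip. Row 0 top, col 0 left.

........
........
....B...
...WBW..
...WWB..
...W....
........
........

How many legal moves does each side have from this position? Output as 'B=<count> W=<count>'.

Answer: B=7 W=6

Derivation:
-- B to move --
(2,2): no bracket -> illegal
(2,3): no bracket -> illegal
(2,5): flips 1 -> legal
(2,6): no bracket -> illegal
(3,2): flips 1 -> legal
(3,6): flips 1 -> legal
(4,2): flips 3 -> legal
(4,6): flips 1 -> legal
(5,2): flips 1 -> legal
(5,4): flips 1 -> legal
(5,5): no bracket -> illegal
(6,2): no bracket -> illegal
(6,3): no bracket -> illegal
(6,4): no bracket -> illegal
B mobility = 7
-- W to move --
(1,3): flips 1 -> legal
(1,4): flips 2 -> legal
(1,5): flips 1 -> legal
(2,3): no bracket -> illegal
(2,5): flips 1 -> legal
(3,6): no bracket -> illegal
(4,6): flips 1 -> legal
(5,4): no bracket -> illegal
(5,5): flips 1 -> legal
(5,6): no bracket -> illegal
W mobility = 6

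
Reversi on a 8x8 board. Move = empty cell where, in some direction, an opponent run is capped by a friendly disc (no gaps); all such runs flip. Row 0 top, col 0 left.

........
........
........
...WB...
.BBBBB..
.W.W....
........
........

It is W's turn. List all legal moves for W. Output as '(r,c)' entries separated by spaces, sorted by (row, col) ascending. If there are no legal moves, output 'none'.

(2,3): no bracket -> illegal
(2,4): no bracket -> illegal
(2,5): no bracket -> illegal
(3,0): no bracket -> illegal
(3,1): flips 2 -> legal
(3,2): no bracket -> illegal
(3,5): flips 2 -> legal
(3,6): no bracket -> illegal
(4,0): no bracket -> illegal
(4,6): no bracket -> illegal
(5,0): no bracket -> illegal
(5,2): no bracket -> illegal
(5,4): no bracket -> illegal
(5,5): flips 1 -> legal
(5,6): no bracket -> illegal

Answer: (3,1) (3,5) (5,5)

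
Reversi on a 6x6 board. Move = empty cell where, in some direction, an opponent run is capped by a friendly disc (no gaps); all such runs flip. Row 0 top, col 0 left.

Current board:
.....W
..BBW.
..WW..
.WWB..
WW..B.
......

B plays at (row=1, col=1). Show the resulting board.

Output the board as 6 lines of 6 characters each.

Place B at (1,1); scan 8 dirs for brackets.
Dir NW: first cell '.' (not opp) -> no flip
Dir N: first cell '.' (not opp) -> no flip
Dir NE: first cell '.' (not opp) -> no flip
Dir W: first cell '.' (not opp) -> no flip
Dir E: first cell 'B' (not opp) -> no flip
Dir SW: first cell '.' (not opp) -> no flip
Dir S: first cell '.' (not opp) -> no flip
Dir SE: opp run (2,2) capped by B -> flip
All flips: (2,2)

Answer: .....W
.BBBW.
..BW..
.WWB..
WW..B.
......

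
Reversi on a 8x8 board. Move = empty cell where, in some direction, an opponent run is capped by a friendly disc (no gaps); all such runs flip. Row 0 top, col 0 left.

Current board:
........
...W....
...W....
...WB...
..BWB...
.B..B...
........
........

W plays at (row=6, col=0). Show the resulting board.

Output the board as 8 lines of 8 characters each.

Answer: ........
...W....
...W....
...WB...
..WWB...
.W..B...
W.......
........

Derivation:
Place W at (6,0); scan 8 dirs for brackets.
Dir NW: edge -> no flip
Dir N: first cell '.' (not opp) -> no flip
Dir NE: opp run (5,1) (4,2) capped by W -> flip
Dir W: edge -> no flip
Dir E: first cell '.' (not opp) -> no flip
Dir SW: edge -> no flip
Dir S: first cell '.' (not opp) -> no flip
Dir SE: first cell '.' (not opp) -> no flip
All flips: (4,2) (5,1)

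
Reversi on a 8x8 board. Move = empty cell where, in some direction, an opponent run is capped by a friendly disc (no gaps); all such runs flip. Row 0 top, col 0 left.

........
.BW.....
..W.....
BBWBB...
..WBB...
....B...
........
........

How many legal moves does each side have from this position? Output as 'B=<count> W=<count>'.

Answer: B=5 W=9

Derivation:
-- B to move --
(0,1): no bracket -> illegal
(0,2): no bracket -> illegal
(0,3): no bracket -> illegal
(1,3): flips 2 -> legal
(2,1): flips 1 -> legal
(2,3): no bracket -> illegal
(4,1): flips 1 -> legal
(5,1): flips 1 -> legal
(5,2): no bracket -> illegal
(5,3): flips 1 -> legal
B mobility = 5
-- W to move --
(0,0): flips 1 -> legal
(0,1): no bracket -> illegal
(0,2): no bracket -> illegal
(1,0): flips 1 -> legal
(2,0): flips 1 -> legal
(2,1): no bracket -> illegal
(2,3): no bracket -> illegal
(2,4): flips 1 -> legal
(2,5): no bracket -> illegal
(3,5): flips 2 -> legal
(4,0): flips 1 -> legal
(4,1): no bracket -> illegal
(4,5): flips 2 -> legal
(5,2): no bracket -> illegal
(5,3): no bracket -> illegal
(5,5): flips 2 -> legal
(6,3): no bracket -> illegal
(6,4): no bracket -> illegal
(6,5): flips 2 -> legal
W mobility = 9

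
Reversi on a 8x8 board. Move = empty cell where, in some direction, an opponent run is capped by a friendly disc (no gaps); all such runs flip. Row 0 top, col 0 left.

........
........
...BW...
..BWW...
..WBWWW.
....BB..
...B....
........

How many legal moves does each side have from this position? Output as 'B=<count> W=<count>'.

-- B to move --
(1,3): no bracket -> illegal
(1,4): flips 3 -> legal
(1,5): no bracket -> illegal
(2,2): flips 2 -> legal
(2,5): flips 2 -> legal
(3,1): no bracket -> illegal
(3,5): flips 3 -> legal
(3,6): flips 1 -> legal
(3,7): flips 1 -> legal
(4,1): flips 1 -> legal
(4,7): flips 3 -> legal
(5,1): no bracket -> illegal
(5,2): flips 1 -> legal
(5,3): no bracket -> illegal
(5,6): flips 2 -> legal
(5,7): no bracket -> illegal
B mobility = 10
-- W to move --
(1,2): flips 1 -> legal
(1,3): flips 1 -> legal
(1,4): no bracket -> illegal
(2,1): no bracket -> illegal
(2,2): flips 2 -> legal
(3,1): flips 1 -> legal
(4,1): no bracket -> illegal
(5,2): flips 1 -> legal
(5,3): flips 1 -> legal
(5,6): no bracket -> illegal
(6,2): no bracket -> illegal
(6,4): flips 2 -> legal
(6,5): flips 1 -> legal
(6,6): flips 1 -> legal
(7,2): flips 2 -> legal
(7,3): no bracket -> illegal
(7,4): no bracket -> illegal
W mobility = 10

Answer: B=10 W=10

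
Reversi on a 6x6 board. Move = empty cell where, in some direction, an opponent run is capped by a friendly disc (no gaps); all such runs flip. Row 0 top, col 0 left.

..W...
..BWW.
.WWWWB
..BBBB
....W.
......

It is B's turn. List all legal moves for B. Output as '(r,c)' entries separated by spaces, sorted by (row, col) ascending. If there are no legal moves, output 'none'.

(0,1): no bracket -> illegal
(0,3): flips 3 -> legal
(0,4): flips 2 -> legal
(0,5): flips 2 -> legal
(1,0): flips 1 -> legal
(1,1): flips 1 -> legal
(1,5): flips 3 -> legal
(2,0): flips 4 -> legal
(3,0): flips 1 -> legal
(3,1): no bracket -> illegal
(4,3): no bracket -> illegal
(4,5): no bracket -> illegal
(5,3): flips 1 -> legal
(5,4): flips 1 -> legal
(5,5): flips 1 -> legal

Answer: (0,3) (0,4) (0,5) (1,0) (1,1) (1,5) (2,0) (3,0) (5,3) (5,4) (5,5)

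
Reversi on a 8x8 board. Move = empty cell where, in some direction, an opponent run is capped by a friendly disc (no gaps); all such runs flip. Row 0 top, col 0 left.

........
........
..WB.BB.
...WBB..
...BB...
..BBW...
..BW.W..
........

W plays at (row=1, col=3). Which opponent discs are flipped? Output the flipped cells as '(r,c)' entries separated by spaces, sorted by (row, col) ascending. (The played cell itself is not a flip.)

Answer: (2,3)

Derivation:
Dir NW: first cell '.' (not opp) -> no flip
Dir N: first cell '.' (not opp) -> no flip
Dir NE: first cell '.' (not opp) -> no flip
Dir W: first cell '.' (not opp) -> no flip
Dir E: first cell '.' (not opp) -> no flip
Dir SW: first cell 'W' (not opp) -> no flip
Dir S: opp run (2,3) capped by W -> flip
Dir SE: first cell '.' (not opp) -> no flip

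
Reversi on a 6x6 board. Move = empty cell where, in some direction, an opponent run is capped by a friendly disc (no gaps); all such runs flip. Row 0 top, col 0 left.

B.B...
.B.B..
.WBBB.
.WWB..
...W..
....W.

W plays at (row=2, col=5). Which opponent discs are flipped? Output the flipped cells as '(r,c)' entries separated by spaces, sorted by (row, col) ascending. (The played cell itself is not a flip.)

Answer: (2,2) (2,3) (2,4)

Derivation:
Dir NW: first cell '.' (not opp) -> no flip
Dir N: first cell '.' (not opp) -> no flip
Dir NE: edge -> no flip
Dir W: opp run (2,4) (2,3) (2,2) capped by W -> flip
Dir E: edge -> no flip
Dir SW: first cell '.' (not opp) -> no flip
Dir S: first cell '.' (not opp) -> no flip
Dir SE: edge -> no flip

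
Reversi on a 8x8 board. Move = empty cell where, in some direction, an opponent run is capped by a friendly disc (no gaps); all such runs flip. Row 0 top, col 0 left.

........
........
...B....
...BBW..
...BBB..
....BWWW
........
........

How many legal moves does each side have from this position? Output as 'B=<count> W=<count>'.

Answer: B=6 W=4

Derivation:
-- B to move --
(2,4): no bracket -> illegal
(2,5): flips 1 -> legal
(2,6): flips 1 -> legal
(3,6): flips 1 -> legal
(4,6): no bracket -> illegal
(4,7): no bracket -> illegal
(6,4): no bracket -> illegal
(6,5): flips 1 -> legal
(6,6): flips 1 -> legal
(6,7): flips 1 -> legal
B mobility = 6
-- W to move --
(1,2): flips 3 -> legal
(1,3): no bracket -> illegal
(1,4): no bracket -> illegal
(2,2): flips 2 -> legal
(2,4): no bracket -> illegal
(2,5): no bracket -> illegal
(3,2): flips 2 -> legal
(3,6): no bracket -> illegal
(4,2): no bracket -> illegal
(4,6): no bracket -> illegal
(5,2): no bracket -> illegal
(5,3): flips 2 -> legal
(6,3): no bracket -> illegal
(6,4): no bracket -> illegal
(6,5): no bracket -> illegal
W mobility = 4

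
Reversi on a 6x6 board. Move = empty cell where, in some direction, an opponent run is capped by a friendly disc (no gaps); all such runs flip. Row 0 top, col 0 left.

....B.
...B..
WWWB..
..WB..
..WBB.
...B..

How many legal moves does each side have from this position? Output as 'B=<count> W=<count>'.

-- B to move --
(1,0): flips 2 -> legal
(1,1): flips 1 -> legal
(1,2): no bracket -> illegal
(3,0): no bracket -> illegal
(3,1): flips 3 -> legal
(4,1): flips 2 -> legal
(5,1): flips 1 -> legal
(5,2): no bracket -> illegal
B mobility = 5
-- W to move --
(0,2): no bracket -> illegal
(0,3): no bracket -> illegal
(0,5): no bracket -> illegal
(1,2): no bracket -> illegal
(1,4): flips 1 -> legal
(1,5): no bracket -> illegal
(2,4): flips 2 -> legal
(3,4): flips 1 -> legal
(3,5): no bracket -> illegal
(4,5): flips 2 -> legal
(5,2): no bracket -> illegal
(5,4): flips 1 -> legal
(5,5): flips 2 -> legal
W mobility = 6

Answer: B=5 W=6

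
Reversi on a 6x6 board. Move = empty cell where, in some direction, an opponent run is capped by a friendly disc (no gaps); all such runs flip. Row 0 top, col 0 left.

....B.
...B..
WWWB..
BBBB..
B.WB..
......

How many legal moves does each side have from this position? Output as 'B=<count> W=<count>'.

Answer: B=7 W=5

Derivation:
-- B to move --
(1,0): flips 2 -> legal
(1,1): flips 2 -> legal
(1,2): flips 2 -> legal
(4,1): flips 1 -> legal
(5,1): flips 1 -> legal
(5,2): flips 1 -> legal
(5,3): flips 1 -> legal
B mobility = 7
-- W to move --
(0,2): no bracket -> illegal
(0,3): no bracket -> illegal
(0,5): no bracket -> illegal
(1,2): no bracket -> illegal
(1,4): no bracket -> illegal
(1,5): no bracket -> illegal
(2,4): flips 2 -> legal
(3,4): no bracket -> illegal
(4,1): flips 1 -> legal
(4,4): flips 2 -> legal
(5,0): flips 2 -> legal
(5,1): no bracket -> illegal
(5,2): no bracket -> illegal
(5,3): no bracket -> illegal
(5,4): flips 2 -> legal
W mobility = 5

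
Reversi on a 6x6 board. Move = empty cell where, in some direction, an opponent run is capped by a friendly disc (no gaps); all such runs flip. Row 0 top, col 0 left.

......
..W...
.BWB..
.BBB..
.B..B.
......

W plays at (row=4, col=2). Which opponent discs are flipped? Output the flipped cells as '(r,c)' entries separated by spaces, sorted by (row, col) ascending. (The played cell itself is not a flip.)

Dir NW: opp run (3,1), next='.' -> no flip
Dir N: opp run (3,2) capped by W -> flip
Dir NE: opp run (3,3), next='.' -> no flip
Dir W: opp run (4,1), next='.' -> no flip
Dir E: first cell '.' (not opp) -> no flip
Dir SW: first cell '.' (not opp) -> no flip
Dir S: first cell '.' (not opp) -> no flip
Dir SE: first cell '.' (not opp) -> no flip

Answer: (3,2)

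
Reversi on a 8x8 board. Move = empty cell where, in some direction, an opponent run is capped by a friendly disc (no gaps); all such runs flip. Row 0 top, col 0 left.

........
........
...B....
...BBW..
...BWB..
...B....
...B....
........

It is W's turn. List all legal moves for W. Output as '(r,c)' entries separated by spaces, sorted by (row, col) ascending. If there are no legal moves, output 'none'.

Answer: (2,2) (2,4) (3,2) (4,2) (4,6) (5,5) (6,2)

Derivation:
(1,2): no bracket -> illegal
(1,3): no bracket -> illegal
(1,4): no bracket -> illegal
(2,2): flips 1 -> legal
(2,4): flips 1 -> legal
(2,5): no bracket -> illegal
(3,2): flips 2 -> legal
(3,6): no bracket -> illegal
(4,2): flips 1 -> legal
(4,6): flips 1 -> legal
(5,2): no bracket -> illegal
(5,4): no bracket -> illegal
(5,5): flips 1 -> legal
(5,6): no bracket -> illegal
(6,2): flips 1 -> legal
(6,4): no bracket -> illegal
(7,2): no bracket -> illegal
(7,3): no bracket -> illegal
(7,4): no bracket -> illegal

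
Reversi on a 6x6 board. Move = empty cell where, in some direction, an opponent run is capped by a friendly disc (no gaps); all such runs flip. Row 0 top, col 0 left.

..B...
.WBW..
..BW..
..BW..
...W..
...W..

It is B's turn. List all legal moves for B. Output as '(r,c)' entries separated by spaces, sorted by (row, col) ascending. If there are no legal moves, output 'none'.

(0,0): flips 1 -> legal
(0,1): no bracket -> illegal
(0,3): no bracket -> illegal
(0,4): flips 1 -> legal
(1,0): flips 1 -> legal
(1,4): flips 2 -> legal
(2,0): flips 1 -> legal
(2,1): no bracket -> illegal
(2,4): flips 2 -> legal
(3,4): flips 2 -> legal
(4,2): no bracket -> illegal
(4,4): flips 1 -> legal
(5,2): no bracket -> illegal
(5,4): flips 1 -> legal

Answer: (0,0) (0,4) (1,0) (1,4) (2,0) (2,4) (3,4) (4,4) (5,4)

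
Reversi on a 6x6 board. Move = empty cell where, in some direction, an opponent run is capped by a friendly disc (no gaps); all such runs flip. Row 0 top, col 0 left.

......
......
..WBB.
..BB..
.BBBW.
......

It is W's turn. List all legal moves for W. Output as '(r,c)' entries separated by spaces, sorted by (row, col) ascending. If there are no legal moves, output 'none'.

Answer: (2,5) (4,0) (5,2)

Derivation:
(1,2): no bracket -> illegal
(1,3): no bracket -> illegal
(1,4): no bracket -> illegal
(1,5): no bracket -> illegal
(2,1): no bracket -> illegal
(2,5): flips 2 -> legal
(3,0): no bracket -> illegal
(3,1): no bracket -> illegal
(3,4): no bracket -> illegal
(3,5): no bracket -> illegal
(4,0): flips 3 -> legal
(5,0): no bracket -> illegal
(5,1): no bracket -> illegal
(5,2): flips 2 -> legal
(5,3): no bracket -> illegal
(5,4): no bracket -> illegal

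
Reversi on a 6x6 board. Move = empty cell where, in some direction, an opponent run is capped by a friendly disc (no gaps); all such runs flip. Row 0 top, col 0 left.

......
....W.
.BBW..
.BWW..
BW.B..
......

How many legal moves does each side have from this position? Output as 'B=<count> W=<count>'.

Answer: B=6 W=7

Derivation:
-- B to move --
(0,3): no bracket -> illegal
(0,4): no bracket -> illegal
(0,5): no bracket -> illegal
(1,2): no bracket -> illegal
(1,3): flips 2 -> legal
(1,5): no bracket -> illegal
(2,4): flips 1 -> legal
(2,5): no bracket -> illegal
(3,0): no bracket -> illegal
(3,4): flips 2 -> legal
(4,2): flips 2 -> legal
(4,4): flips 1 -> legal
(5,0): no bracket -> illegal
(5,1): flips 1 -> legal
(5,2): no bracket -> illegal
B mobility = 6
-- W to move --
(1,0): flips 1 -> legal
(1,1): flips 3 -> legal
(1,2): flips 1 -> legal
(1,3): no bracket -> illegal
(2,0): flips 2 -> legal
(3,0): flips 1 -> legal
(3,4): no bracket -> illegal
(4,2): no bracket -> illegal
(4,4): no bracket -> illegal
(5,0): no bracket -> illegal
(5,1): no bracket -> illegal
(5,2): no bracket -> illegal
(5,3): flips 1 -> legal
(5,4): flips 1 -> legal
W mobility = 7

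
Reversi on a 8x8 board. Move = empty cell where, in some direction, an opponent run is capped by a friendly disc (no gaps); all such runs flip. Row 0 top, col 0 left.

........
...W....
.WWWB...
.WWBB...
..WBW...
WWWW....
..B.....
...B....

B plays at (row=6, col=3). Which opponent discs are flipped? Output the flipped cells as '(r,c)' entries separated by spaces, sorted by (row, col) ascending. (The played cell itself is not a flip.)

Answer: (5,3)

Derivation:
Dir NW: opp run (5,2), next='.' -> no flip
Dir N: opp run (5,3) capped by B -> flip
Dir NE: first cell '.' (not opp) -> no flip
Dir W: first cell 'B' (not opp) -> no flip
Dir E: first cell '.' (not opp) -> no flip
Dir SW: first cell '.' (not opp) -> no flip
Dir S: first cell 'B' (not opp) -> no flip
Dir SE: first cell '.' (not opp) -> no flip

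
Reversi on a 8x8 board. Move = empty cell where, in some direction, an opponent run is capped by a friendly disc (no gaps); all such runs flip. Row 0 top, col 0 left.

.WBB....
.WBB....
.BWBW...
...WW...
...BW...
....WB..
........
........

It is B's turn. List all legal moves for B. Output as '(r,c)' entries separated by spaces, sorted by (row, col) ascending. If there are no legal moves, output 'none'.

(0,0): flips 5 -> legal
(1,0): flips 1 -> legal
(1,4): no bracket -> illegal
(1,5): no bracket -> illegal
(2,0): flips 1 -> legal
(2,5): flips 2 -> legal
(3,1): flips 1 -> legal
(3,2): flips 1 -> legal
(3,5): flips 1 -> legal
(4,2): no bracket -> illegal
(4,5): flips 2 -> legal
(5,3): flips 1 -> legal
(6,3): no bracket -> illegal
(6,4): no bracket -> illegal
(6,5): flips 1 -> legal

Answer: (0,0) (1,0) (2,0) (2,5) (3,1) (3,2) (3,5) (4,5) (5,3) (6,5)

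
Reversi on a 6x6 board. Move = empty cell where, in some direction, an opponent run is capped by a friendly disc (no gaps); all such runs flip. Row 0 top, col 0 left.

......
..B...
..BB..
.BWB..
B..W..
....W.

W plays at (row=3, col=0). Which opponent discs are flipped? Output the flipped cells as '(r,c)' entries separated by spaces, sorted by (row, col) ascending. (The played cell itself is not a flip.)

Dir NW: edge -> no flip
Dir N: first cell '.' (not opp) -> no flip
Dir NE: first cell '.' (not opp) -> no flip
Dir W: edge -> no flip
Dir E: opp run (3,1) capped by W -> flip
Dir SW: edge -> no flip
Dir S: opp run (4,0), next='.' -> no flip
Dir SE: first cell '.' (not opp) -> no flip

Answer: (3,1)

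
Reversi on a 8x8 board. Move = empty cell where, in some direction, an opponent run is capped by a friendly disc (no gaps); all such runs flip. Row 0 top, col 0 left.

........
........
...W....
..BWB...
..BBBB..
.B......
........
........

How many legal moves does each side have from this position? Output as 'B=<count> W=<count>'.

-- B to move --
(1,2): flips 1 -> legal
(1,3): flips 2 -> legal
(1,4): flips 1 -> legal
(2,2): flips 1 -> legal
(2,4): flips 1 -> legal
B mobility = 5
-- W to move --
(2,1): no bracket -> illegal
(2,2): no bracket -> illegal
(2,4): no bracket -> illegal
(2,5): no bracket -> illegal
(3,1): flips 1 -> legal
(3,5): flips 1 -> legal
(3,6): no bracket -> illegal
(4,0): no bracket -> illegal
(4,1): flips 1 -> legal
(4,6): no bracket -> illegal
(5,0): no bracket -> illegal
(5,2): no bracket -> illegal
(5,3): flips 1 -> legal
(5,4): no bracket -> illegal
(5,5): flips 1 -> legal
(5,6): flips 2 -> legal
(6,0): flips 2 -> legal
(6,1): no bracket -> illegal
(6,2): no bracket -> illegal
W mobility = 7

Answer: B=5 W=7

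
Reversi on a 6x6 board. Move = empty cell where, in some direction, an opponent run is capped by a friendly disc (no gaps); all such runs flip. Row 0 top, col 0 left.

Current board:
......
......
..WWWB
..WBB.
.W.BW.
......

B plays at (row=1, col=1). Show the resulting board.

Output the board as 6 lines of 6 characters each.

Place B at (1,1); scan 8 dirs for brackets.
Dir NW: first cell '.' (not opp) -> no flip
Dir N: first cell '.' (not opp) -> no flip
Dir NE: first cell '.' (not opp) -> no flip
Dir W: first cell '.' (not opp) -> no flip
Dir E: first cell '.' (not opp) -> no flip
Dir SW: first cell '.' (not opp) -> no flip
Dir S: first cell '.' (not opp) -> no flip
Dir SE: opp run (2,2) capped by B -> flip
All flips: (2,2)

Answer: ......
.B....
..BWWB
..WBB.
.W.BW.
......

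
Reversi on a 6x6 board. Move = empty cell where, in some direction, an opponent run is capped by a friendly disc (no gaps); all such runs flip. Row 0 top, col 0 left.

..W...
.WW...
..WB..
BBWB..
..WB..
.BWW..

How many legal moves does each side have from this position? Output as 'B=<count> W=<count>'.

-- B to move --
(0,0): flips 2 -> legal
(0,1): flips 1 -> legal
(0,3): no bracket -> illegal
(1,0): no bracket -> illegal
(1,3): flips 1 -> legal
(2,0): no bracket -> illegal
(2,1): flips 2 -> legal
(4,1): flips 2 -> legal
(4,4): no bracket -> illegal
(5,4): flips 2 -> legal
B mobility = 6
-- W to move --
(1,3): flips 3 -> legal
(1,4): flips 1 -> legal
(2,0): flips 1 -> legal
(2,1): no bracket -> illegal
(2,4): flips 2 -> legal
(3,4): flips 3 -> legal
(4,0): flips 1 -> legal
(4,1): no bracket -> illegal
(4,4): flips 2 -> legal
(5,0): flips 1 -> legal
(5,4): flips 1 -> legal
W mobility = 9

Answer: B=6 W=9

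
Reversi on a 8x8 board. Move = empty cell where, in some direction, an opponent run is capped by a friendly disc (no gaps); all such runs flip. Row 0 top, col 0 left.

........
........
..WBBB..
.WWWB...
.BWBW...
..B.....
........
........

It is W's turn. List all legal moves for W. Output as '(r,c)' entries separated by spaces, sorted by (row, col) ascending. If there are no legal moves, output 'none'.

Answer: (1,3) (1,4) (1,5) (2,6) (3,5) (4,0) (5,0) (5,1) (5,3) (5,4) (6,2)

Derivation:
(1,2): no bracket -> illegal
(1,3): flips 1 -> legal
(1,4): flips 3 -> legal
(1,5): flips 1 -> legal
(1,6): no bracket -> illegal
(2,6): flips 3 -> legal
(3,0): no bracket -> illegal
(3,5): flips 1 -> legal
(3,6): no bracket -> illegal
(4,0): flips 1 -> legal
(4,5): no bracket -> illegal
(5,0): flips 1 -> legal
(5,1): flips 1 -> legal
(5,3): flips 1 -> legal
(5,4): flips 1 -> legal
(6,1): no bracket -> illegal
(6,2): flips 1 -> legal
(6,3): no bracket -> illegal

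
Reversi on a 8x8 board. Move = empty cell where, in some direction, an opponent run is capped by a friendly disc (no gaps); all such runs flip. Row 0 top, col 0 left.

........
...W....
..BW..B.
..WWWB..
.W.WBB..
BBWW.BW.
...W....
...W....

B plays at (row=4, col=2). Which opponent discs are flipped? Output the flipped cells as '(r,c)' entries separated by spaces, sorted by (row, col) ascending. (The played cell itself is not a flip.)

Answer: (3,2) (4,3)

Derivation:
Dir NW: first cell '.' (not opp) -> no flip
Dir N: opp run (3,2) capped by B -> flip
Dir NE: opp run (3,3), next='.' -> no flip
Dir W: opp run (4,1), next='.' -> no flip
Dir E: opp run (4,3) capped by B -> flip
Dir SW: first cell 'B' (not opp) -> no flip
Dir S: opp run (5,2), next='.' -> no flip
Dir SE: opp run (5,3), next='.' -> no flip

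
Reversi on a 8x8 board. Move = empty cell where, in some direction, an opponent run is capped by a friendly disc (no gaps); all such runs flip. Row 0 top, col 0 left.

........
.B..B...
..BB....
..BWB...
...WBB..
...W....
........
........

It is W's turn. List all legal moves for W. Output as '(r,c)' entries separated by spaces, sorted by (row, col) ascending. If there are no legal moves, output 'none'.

(0,0): flips 2 -> legal
(0,1): no bracket -> illegal
(0,2): no bracket -> illegal
(0,3): no bracket -> illegal
(0,4): no bracket -> illegal
(0,5): no bracket -> illegal
(1,0): no bracket -> illegal
(1,2): no bracket -> illegal
(1,3): flips 1 -> legal
(1,5): no bracket -> illegal
(2,0): no bracket -> illegal
(2,1): flips 1 -> legal
(2,4): no bracket -> illegal
(2,5): flips 1 -> legal
(3,1): flips 1 -> legal
(3,5): flips 2 -> legal
(3,6): no bracket -> illegal
(4,1): no bracket -> illegal
(4,2): no bracket -> illegal
(4,6): flips 2 -> legal
(5,4): no bracket -> illegal
(5,5): flips 1 -> legal
(5,6): no bracket -> illegal

Answer: (0,0) (1,3) (2,1) (2,5) (3,1) (3,5) (4,6) (5,5)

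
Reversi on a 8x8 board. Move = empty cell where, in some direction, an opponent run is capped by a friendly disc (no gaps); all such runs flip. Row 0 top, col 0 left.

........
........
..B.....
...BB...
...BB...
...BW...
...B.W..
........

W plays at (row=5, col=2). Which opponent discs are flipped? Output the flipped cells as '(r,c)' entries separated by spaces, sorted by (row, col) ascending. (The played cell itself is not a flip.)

Dir NW: first cell '.' (not opp) -> no flip
Dir N: first cell '.' (not opp) -> no flip
Dir NE: opp run (4,3) (3,4), next='.' -> no flip
Dir W: first cell '.' (not opp) -> no flip
Dir E: opp run (5,3) capped by W -> flip
Dir SW: first cell '.' (not opp) -> no flip
Dir S: first cell '.' (not opp) -> no flip
Dir SE: opp run (6,3), next='.' -> no flip

Answer: (5,3)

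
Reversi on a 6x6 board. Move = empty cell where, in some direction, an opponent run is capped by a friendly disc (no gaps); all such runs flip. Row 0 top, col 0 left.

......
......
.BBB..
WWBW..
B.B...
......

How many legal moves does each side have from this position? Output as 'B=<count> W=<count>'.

-- B to move --
(2,0): flips 2 -> legal
(2,4): flips 1 -> legal
(3,4): flips 1 -> legal
(4,1): flips 1 -> legal
(4,3): flips 1 -> legal
(4,4): flips 1 -> legal
B mobility = 6
-- W to move --
(1,0): no bracket -> illegal
(1,1): flips 2 -> legal
(1,2): flips 1 -> legal
(1,3): flips 2 -> legal
(1,4): no bracket -> illegal
(2,0): no bracket -> illegal
(2,4): no bracket -> illegal
(3,4): no bracket -> illegal
(4,1): no bracket -> illegal
(4,3): no bracket -> illegal
(5,0): flips 1 -> legal
(5,1): flips 1 -> legal
(5,2): no bracket -> illegal
(5,3): flips 1 -> legal
W mobility = 6

Answer: B=6 W=6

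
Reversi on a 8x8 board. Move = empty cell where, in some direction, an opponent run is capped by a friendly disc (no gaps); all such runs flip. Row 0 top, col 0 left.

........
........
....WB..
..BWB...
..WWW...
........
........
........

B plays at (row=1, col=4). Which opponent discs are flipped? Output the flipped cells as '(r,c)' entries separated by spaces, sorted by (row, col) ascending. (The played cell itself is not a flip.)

Answer: (2,4)

Derivation:
Dir NW: first cell '.' (not opp) -> no flip
Dir N: first cell '.' (not opp) -> no flip
Dir NE: first cell '.' (not opp) -> no flip
Dir W: first cell '.' (not opp) -> no flip
Dir E: first cell '.' (not opp) -> no flip
Dir SW: first cell '.' (not opp) -> no flip
Dir S: opp run (2,4) capped by B -> flip
Dir SE: first cell 'B' (not opp) -> no flip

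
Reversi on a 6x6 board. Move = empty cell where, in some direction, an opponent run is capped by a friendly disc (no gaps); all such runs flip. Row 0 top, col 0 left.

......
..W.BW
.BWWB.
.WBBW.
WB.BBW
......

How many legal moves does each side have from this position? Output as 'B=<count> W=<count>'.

Answer: B=7 W=14

Derivation:
-- B to move --
(0,1): no bracket -> illegal
(0,2): flips 2 -> legal
(0,3): flips 1 -> legal
(0,4): no bracket -> illegal
(0,5): no bracket -> illegal
(1,1): flips 1 -> legal
(1,3): flips 1 -> legal
(2,0): no bracket -> illegal
(2,5): flips 1 -> legal
(3,0): flips 1 -> legal
(3,5): flips 1 -> legal
(4,2): no bracket -> illegal
(5,0): no bracket -> illegal
(5,1): no bracket -> illegal
(5,4): no bracket -> illegal
(5,5): no bracket -> illegal
B mobility = 7
-- W to move --
(0,3): no bracket -> illegal
(0,4): flips 2 -> legal
(0,5): flips 1 -> legal
(1,0): no bracket -> illegal
(1,1): flips 1 -> legal
(1,3): flips 1 -> legal
(2,0): flips 1 -> legal
(2,5): flips 1 -> legal
(3,0): flips 1 -> legal
(3,5): no bracket -> illegal
(4,2): flips 6 -> legal
(5,0): flips 2 -> legal
(5,1): flips 1 -> legal
(5,2): flips 1 -> legal
(5,3): flips 2 -> legal
(5,4): flips 1 -> legal
(5,5): flips 2 -> legal
W mobility = 14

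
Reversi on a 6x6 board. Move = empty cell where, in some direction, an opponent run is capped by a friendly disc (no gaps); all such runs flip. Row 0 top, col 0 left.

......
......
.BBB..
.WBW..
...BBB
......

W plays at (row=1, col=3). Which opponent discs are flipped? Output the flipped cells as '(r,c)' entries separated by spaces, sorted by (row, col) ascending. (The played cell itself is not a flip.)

Answer: (2,2) (2,3)

Derivation:
Dir NW: first cell '.' (not opp) -> no flip
Dir N: first cell '.' (not opp) -> no flip
Dir NE: first cell '.' (not opp) -> no flip
Dir W: first cell '.' (not opp) -> no flip
Dir E: first cell '.' (not opp) -> no flip
Dir SW: opp run (2,2) capped by W -> flip
Dir S: opp run (2,3) capped by W -> flip
Dir SE: first cell '.' (not opp) -> no flip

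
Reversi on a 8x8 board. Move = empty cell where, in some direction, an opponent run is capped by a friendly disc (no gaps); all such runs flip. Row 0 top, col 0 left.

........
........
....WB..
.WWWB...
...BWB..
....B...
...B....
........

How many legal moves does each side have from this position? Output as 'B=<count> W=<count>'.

Answer: B=4 W=7

Derivation:
-- B to move --
(1,3): no bracket -> illegal
(1,4): flips 1 -> legal
(1,5): no bracket -> illegal
(2,0): no bracket -> illegal
(2,1): flips 1 -> legal
(2,2): no bracket -> illegal
(2,3): flips 2 -> legal
(3,0): flips 3 -> legal
(3,5): no bracket -> illegal
(4,0): no bracket -> illegal
(4,1): no bracket -> illegal
(4,2): no bracket -> illegal
(5,3): no bracket -> illegal
(5,5): no bracket -> illegal
B mobility = 4
-- W to move --
(1,4): no bracket -> illegal
(1,5): no bracket -> illegal
(1,6): no bracket -> illegal
(2,3): no bracket -> illegal
(2,6): flips 1 -> legal
(3,5): flips 1 -> legal
(3,6): no bracket -> illegal
(4,2): flips 1 -> legal
(4,6): flips 1 -> legal
(5,2): no bracket -> illegal
(5,3): flips 1 -> legal
(5,5): no bracket -> illegal
(5,6): no bracket -> illegal
(6,2): no bracket -> illegal
(6,4): flips 1 -> legal
(6,5): flips 2 -> legal
(7,2): no bracket -> illegal
(7,3): no bracket -> illegal
(7,4): no bracket -> illegal
W mobility = 7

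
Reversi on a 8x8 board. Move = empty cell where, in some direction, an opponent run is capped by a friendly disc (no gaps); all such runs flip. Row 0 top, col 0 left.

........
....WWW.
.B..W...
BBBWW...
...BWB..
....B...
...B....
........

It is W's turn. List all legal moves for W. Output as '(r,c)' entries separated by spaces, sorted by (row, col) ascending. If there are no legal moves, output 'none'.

(1,0): no bracket -> illegal
(1,1): no bracket -> illegal
(1,2): no bracket -> illegal
(2,0): no bracket -> illegal
(2,2): no bracket -> illegal
(2,3): no bracket -> illegal
(3,5): no bracket -> illegal
(3,6): no bracket -> illegal
(4,0): no bracket -> illegal
(4,1): no bracket -> illegal
(4,2): flips 1 -> legal
(4,6): flips 1 -> legal
(5,2): flips 1 -> legal
(5,3): flips 1 -> legal
(5,5): no bracket -> illegal
(5,6): flips 1 -> legal
(6,2): no bracket -> illegal
(6,4): flips 1 -> legal
(6,5): no bracket -> illegal
(7,2): no bracket -> illegal
(7,3): no bracket -> illegal
(7,4): no bracket -> illegal

Answer: (4,2) (4,6) (5,2) (5,3) (5,6) (6,4)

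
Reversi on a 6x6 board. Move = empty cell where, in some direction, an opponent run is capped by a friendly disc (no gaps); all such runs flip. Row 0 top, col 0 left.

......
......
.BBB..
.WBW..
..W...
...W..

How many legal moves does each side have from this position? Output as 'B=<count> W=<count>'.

Answer: B=7 W=3

Derivation:
-- B to move --
(2,0): no bracket -> illegal
(2,4): no bracket -> illegal
(3,0): flips 1 -> legal
(3,4): flips 1 -> legal
(4,0): flips 1 -> legal
(4,1): flips 1 -> legal
(4,3): flips 1 -> legal
(4,4): flips 1 -> legal
(5,1): no bracket -> illegal
(5,2): flips 1 -> legal
(5,4): no bracket -> illegal
B mobility = 7
-- W to move --
(1,0): no bracket -> illegal
(1,1): flips 2 -> legal
(1,2): flips 2 -> legal
(1,3): flips 2 -> legal
(1,4): no bracket -> illegal
(2,0): no bracket -> illegal
(2,4): no bracket -> illegal
(3,0): no bracket -> illegal
(3,4): no bracket -> illegal
(4,1): no bracket -> illegal
(4,3): no bracket -> illegal
W mobility = 3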